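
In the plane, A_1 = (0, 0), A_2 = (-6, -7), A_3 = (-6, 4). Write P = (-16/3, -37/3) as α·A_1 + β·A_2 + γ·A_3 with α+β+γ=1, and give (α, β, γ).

(1/9, 13/9, -5/9)

Signed area of the reference triangle: [A_1A_2A_3] = ½·(0·(-7−4) + (-6)·(4−0) + (-6)·(0−(-7))) = ½·(0 − 24 − 42) = -33.
[PA_2A_3] = ½·((-16/3)·(-7−4) + (-6)·(4−(-37/3)) + (-6)·(-37/3−(-7))) = ½·(176/3 − 98 + 32) = -11/3, so the A_1-coordinate is (-11/3)/(-33) = 1/9.
[A_1PA_3] = ½·(0·(-37/3−4) + (-16/3)·(4−0) + (-6)·(0−(-37/3))) = ½·(0 − 64/3 − 74) = -143/3, so the A_2-coordinate is 13/9.
[A_1A_2P] = ½·(0·(-7−(-37/3)) + (-6)·(-37/3−0) + (-16/3)·(0−(-7))) = ½·(0 + 74 − 112/3) = 55/3, so the A_3-coordinate is -5/9.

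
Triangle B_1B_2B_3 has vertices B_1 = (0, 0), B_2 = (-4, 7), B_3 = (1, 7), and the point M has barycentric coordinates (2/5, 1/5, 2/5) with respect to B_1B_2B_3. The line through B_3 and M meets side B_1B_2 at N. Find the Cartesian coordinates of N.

Line B_3M meets B_1B_2 where the B_3-coordinate vanishes; zeroing M's B_3-weight and renormalizing leaves B_1, B_2-weights 2/5 : 1/5 → (2/3, 1/3).
So N = (2/3)·B_1 + (1/3)·B_2 = (-4/3, 7/3).

(-4/3, 7/3)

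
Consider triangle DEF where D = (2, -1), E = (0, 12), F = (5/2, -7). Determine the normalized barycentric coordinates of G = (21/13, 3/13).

(3/13, 4/13, 6/13)

Signed area of the reference triangle: [DEF] = ½·(2·(12−(-7)) + 0·(-7−(-1)) + (5/2)·(-1−12)) = ½·(38 + 0 − 65/2) = 11/4.
[GEF] = ½·((21/13)·(12−(-7)) + 0·(-7−(3/13)) + (5/2)·(3/13−12)) = ½·(399/13 + 0 − 765/26) = 33/52, so the D-coordinate is (33/52)/(11/4) = 3/13.
[DGF] = ½·(2·(3/13−(-7)) + (21/13)·(-7−(-1)) + (5/2)·(-1−(3/13))) = ½·(188/13 − 126/13 − 40/13) = 11/13, so the E-coordinate is 4/13.
[DEG] = ½·(2·(12−(3/13)) + 0·(3/13−(-1)) + (21/13)·(-1−12)) = ½·(306/13 + 0 − 21) = 33/26, so the F-coordinate is 6/13.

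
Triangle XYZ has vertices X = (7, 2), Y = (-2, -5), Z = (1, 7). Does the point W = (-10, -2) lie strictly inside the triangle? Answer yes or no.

Barycentric coordinates of W: (-35/29, 109/87, 83/87).
The three coordinates are negative, positive, positive; a point is interior exactly when all three are positive.

no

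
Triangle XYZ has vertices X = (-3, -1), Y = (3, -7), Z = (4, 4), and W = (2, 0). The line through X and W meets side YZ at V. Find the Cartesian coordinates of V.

(11/3, 1/3)

Barycentric coordinates of W with respect to XYZ: (1/4, 1/4, 1/2).
On side YZ the X-coordinate is zero; dropping W's X-weight 1/4 and renormalizing the remaining 1/4 : 1/2 gives weights 1/3, 2/3 on Y, Z.
V = (1/3)·(3, -7) + (2/3)·(4, 4) = (11/3, 1/3).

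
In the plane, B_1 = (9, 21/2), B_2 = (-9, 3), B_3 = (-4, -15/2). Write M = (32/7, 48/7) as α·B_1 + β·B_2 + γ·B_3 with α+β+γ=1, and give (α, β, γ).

(5/7, 1/7, 1/7)

Signed area of the reference triangle: [B_1B_2B_3] = ½·(9·(3−(-15/2)) + (-9)·(-15/2−(21/2)) + (-4)·(21/2−3)) = ½·(189/2 + 162 − 30) = 453/4.
[MB_2B_3] = ½·((32/7)·(3−(-15/2)) + (-9)·(-15/2−(48/7)) + (-4)·(48/7−3)) = ½·(48 + 1809/14 − 108/7) = 2265/28, so the B_1-coordinate is (2265/28)/(453/4) = 5/7.
[B_1MB_3] = ½·(9·(48/7−(-15/2)) + (32/7)·(-15/2−(21/2)) + (-4)·(21/2−(48/7))) = ½·(1809/14 − 576/7 − 102/7) = 453/28, so the B_2-coordinate is 1/7.
[B_1B_2M] = ½·(9·(3−(48/7)) + (-9)·(48/7−(21/2)) + (32/7)·(21/2−3)) = ½·(-243/7 + 459/14 + 240/7) = 453/28, so the B_3-coordinate is 1/7.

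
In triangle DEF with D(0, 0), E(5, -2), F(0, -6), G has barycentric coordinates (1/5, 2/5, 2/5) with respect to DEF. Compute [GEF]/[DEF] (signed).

The signed ratio [GEF]/[DEF] equals the barycentric coordinate of G at vertex D, which is 1/5.

1/5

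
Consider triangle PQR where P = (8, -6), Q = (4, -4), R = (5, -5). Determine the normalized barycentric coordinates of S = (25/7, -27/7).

(-1/7, 1, 1/7)

Signed area of the reference triangle: [PQR] = ½·(8·(-4−(-5)) + 4·(-5−(-6)) + 5·(-6−(-4))) = ½·(8 + 4 − 10) = 1.
[SQR] = ½·((25/7)·(-4−(-5)) + 4·(-5−(-27/7)) + 5·(-27/7−(-4))) = ½·(25/7 − 32/7 + 5/7) = -1/7, so the P-coordinate is (-1/7)/1 = -1/7.
[PSR] = ½·(8·(-27/7−(-5)) + (25/7)·(-5−(-6)) + 5·(-6−(-27/7))) = ½·(64/7 + 25/7 − 75/7) = 1, so the Q-coordinate is 1.
[PQS] = ½·(8·(-4−(-27/7)) + 4·(-27/7−(-6)) + (25/7)·(-6−(-4))) = ½·(-8/7 + 60/7 − 50/7) = 1/7, so the R-coordinate is 1/7.
Check: -1/7 + 1 + 1/7 = 1.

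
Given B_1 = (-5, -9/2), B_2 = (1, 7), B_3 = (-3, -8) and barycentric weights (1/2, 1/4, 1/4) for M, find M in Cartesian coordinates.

M = (1/2)·B_1 + (1/4)·B_2 + (1/4)·B_3.
x-coordinate: (1/2)·(-5) + (1/4)·1 + (1/4)·(-3) = -3.
y-coordinate: (1/2)·(-9/2) + (1/4)·7 + (1/4)·(-8) = -5/2.

(-3, -5/2)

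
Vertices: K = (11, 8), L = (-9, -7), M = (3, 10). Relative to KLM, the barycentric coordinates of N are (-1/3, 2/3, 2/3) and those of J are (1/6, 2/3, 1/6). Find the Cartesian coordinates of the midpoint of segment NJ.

(-17/3, -7/6)

Barycentric coordinates of the midpoint are the average: (-1/12, 2/3, 5/12).
Converting: (-1/12)·K + (2/3)·L + (5/12)·M = (-17/3, -7/6).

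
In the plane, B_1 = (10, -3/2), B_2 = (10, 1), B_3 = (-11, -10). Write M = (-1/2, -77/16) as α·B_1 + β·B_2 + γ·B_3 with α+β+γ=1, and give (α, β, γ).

Signed area of the reference triangle: [B_1B_2B_3] = ½·(10·(1−(-10)) + 10·(-10−(-3/2)) + (-11)·(-3/2−1)) = ½·(110 − 85 + 55/2) = 105/4.
[MB_2B_3] = ½·((-1/2)·(1−(-10)) + 10·(-10−(-77/16)) + (-11)·(-77/16−1)) = ½·(-11/2 − 415/8 + 1023/16) = 105/32, so the B_1-coordinate is (105/32)/(105/4) = 1/8.
[B_1MB_3] = ½·(10·(-77/16−(-10)) + (-1/2)·(-10−(-3/2)) + (-11)·(-3/2−(-77/16))) = ½·(415/8 + 17/4 − 583/16) = 315/32, so the B_2-coordinate is 3/8.
[B_1B_2M] = ½·(10·(1−(-77/16)) + 10·(-77/16−(-3/2)) + (-1/2)·(-3/2−1)) = ½·(465/8 − 265/8 + 5/4) = 105/8, so the B_3-coordinate is 1/2.

(1/8, 3/8, 1/2)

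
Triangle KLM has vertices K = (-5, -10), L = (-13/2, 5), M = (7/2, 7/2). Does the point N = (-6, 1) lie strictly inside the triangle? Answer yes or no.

yes

Barycentric coordinates of N: (157/591, 428/591, 2/197).
The three coordinates are positive, positive, positive; a point is interior exactly when all three are positive.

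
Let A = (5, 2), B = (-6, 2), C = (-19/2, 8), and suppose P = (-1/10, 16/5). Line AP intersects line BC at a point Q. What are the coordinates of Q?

Barycentric coordinates of P with respect to ABC: (3/5, 1/5, 1/5).
On side BC the A-coordinate is zero; dropping P's A-weight 3/5 and renormalizing the remaining 1/5 : 1/5 gives weights 1/2, 1/2 on B, C.
Q = (1/2)·(-6, 2) + (1/2)·(-19/2, 8) = (-31/4, 5).

(-31/4, 5)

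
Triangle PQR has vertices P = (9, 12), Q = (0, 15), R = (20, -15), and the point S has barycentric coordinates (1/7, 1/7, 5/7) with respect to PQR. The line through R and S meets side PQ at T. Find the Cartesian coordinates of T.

Line RS meets PQ where the R-coordinate vanishes; zeroing S's R-weight and renormalizing leaves P, Q-weights 1/7 : 1/7 → (1/2, 1/2).
So T = (1/2)·P + (1/2)·Q = (9/2, 27/2).

(9/2, 27/2)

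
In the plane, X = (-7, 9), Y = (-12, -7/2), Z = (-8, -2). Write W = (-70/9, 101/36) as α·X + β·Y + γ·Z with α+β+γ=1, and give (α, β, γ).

(4/9, 1/18, 1/2)

Signed area of the reference triangle: [XYZ] = ½·((-7)·(-7/2−(-2)) + (-12)·(-2−9) + (-8)·(9−(-7/2))) = ½·(21/2 + 132 − 100) = 85/4.
[WYZ] = ½·((-70/9)·(-7/2−(-2)) + (-12)·(-2−(101/36)) + (-8)·(101/36−(-7/2))) = ½·(35/3 + 173/3 − 454/9) = 85/9, so the X-coordinate is (85/9)/(85/4) = 4/9.
[XWZ] = ½·((-7)·(101/36−(-2)) + (-70/9)·(-2−9) + (-8)·(9−(101/36))) = ½·(-1211/36 + 770/9 − 446/9) = 85/72, so the Y-coordinate is 1/18.
[XYW] = ½·((-7)·(-7/2−(101/36)) + (-12)·(101/36−9) + (-70/9)·(9−(-7/2))) = ½·(1589/36 + 223/3 − 875/9) = 85/8, so the Z-coordinate is 1/2.
Check: 4/9 + 1/18 + 1/2 = 1.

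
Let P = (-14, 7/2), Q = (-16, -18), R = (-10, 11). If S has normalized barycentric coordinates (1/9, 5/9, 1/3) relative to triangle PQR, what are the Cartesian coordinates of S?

(-124/9, -107/18)

S = (1/9)·P + (5/9)·Q + (1/3)·R.
x-coordinate: (1/9)·(-14) + (5/9)·(-16) + (1/3)·(-10) = -124/9.
y-coordinate: (1/9)·(7/2) + (5/9)·(-18) + (1/3)·11 = -107/18.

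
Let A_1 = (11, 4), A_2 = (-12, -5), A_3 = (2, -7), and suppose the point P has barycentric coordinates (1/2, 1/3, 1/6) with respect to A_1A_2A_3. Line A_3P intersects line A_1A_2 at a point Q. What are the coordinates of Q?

(9/5, 2/5)

Line A_3P meets A_1A_2 where the A_3-coordinate vanishes; zeroing P's A_3-weight and renormalizing leaves A_1, A_2-weights 1/2 : 1/3 → (3/5, 2/5).
So Q = (3/5)·A_1 + (2/5)·A_2 = (9/5, 2/5).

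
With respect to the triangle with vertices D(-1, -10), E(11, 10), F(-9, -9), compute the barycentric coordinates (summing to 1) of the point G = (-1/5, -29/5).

Signed area of the reference triangle: [DEF] = ½·((-1)·(10−(-9)) + 11·(-9−(-10)) + (-9)·(-10−10)) = ½·(-19 + 11 + 180) = 86.
[GEF] = ½·((-1/5)·(10−(-9)) + 11·(-9−(-29/5)) + (-9)·(-29/5−10)) = ½·(-19/5 − 176/5 + 711/5) = 258/5, so the D-coordinate is (258/5)/86 = 3/5.
[DGF] = ½·((-1)·(-29/5−(-9)) + (-1/5)·(-9−(-10)) + (-9)·(-10−(-29/5))) = ½·(-16/5 − 1/5 + 189/5) = 86/5, so the E-coordinate is 1/5.
[DEG] = ½·((-1)·(10−(-29/5)) + 11·(-29/5−(-10)) + (-1/5)·(-10−10)) = ½·(-79/5 + 231/5 + 4) = 86/5, so the F-coordinate is 1/5.

(3/5, 1/5, 1/5)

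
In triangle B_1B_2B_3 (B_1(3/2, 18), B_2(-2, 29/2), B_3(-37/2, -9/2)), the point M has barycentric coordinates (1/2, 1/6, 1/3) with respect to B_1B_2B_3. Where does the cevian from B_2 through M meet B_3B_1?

(-13/2, 9)

Line B_2M meets B_3B_1 where the B_2-coordinate vanishes; zeroing M's B_2-weight and renormalizing leaves B_3, B_1-weights 1/3 : 1/2 → (2/5, 3/5).
So N = (2/5)·B_3 + (3/5)·B_1 = (-13/2, 9).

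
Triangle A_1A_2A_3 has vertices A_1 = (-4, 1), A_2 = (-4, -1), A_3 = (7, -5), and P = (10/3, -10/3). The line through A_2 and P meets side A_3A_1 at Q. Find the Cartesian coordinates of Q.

(24/5, -19/5)

Barycentric coordinates of P with respect to A_1A_2A_3: (1/6, 1/6, 2/3).
On side A_3A_1 the A_2-coordinate is zero; dropping P's A_2-weight 1/6 and renormalizing the remaining 2/3 : 1/6 gives weights 4/5, 1/5 on A_3, A_1.
Q = (4/5)·(7, -5) + (1/5)·(-4, 1) = (24/5, -19/5).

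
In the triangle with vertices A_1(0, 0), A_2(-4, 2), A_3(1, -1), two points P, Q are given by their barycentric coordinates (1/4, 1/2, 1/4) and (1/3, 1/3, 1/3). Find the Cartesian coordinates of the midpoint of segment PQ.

(-11/8, 13/24)

Barycentric coordinates of the midpoint are the average: (7/24, 5/12, 7/24).
Converting: (7/24)·A_1 + (5/12)·A_2 + (7/24)·A_3 = (-11/8, 13/24).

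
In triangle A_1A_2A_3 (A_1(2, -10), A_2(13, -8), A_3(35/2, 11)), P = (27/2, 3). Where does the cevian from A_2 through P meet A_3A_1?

Barycentric coordinates of P with respect to A_1A_2A_3: (1/5, 1/5, 3/5).
On side A_3A_1 the A_2-coordinate is zero; dropping P's A_2-weight 1/5 and renormalizing the remaining 3/5 : 1/5 gives weights 3/4, 1/4 on A_3, A_1.
Q = (3/4)·(35/2, 11) + (1/4)·(2, -10) = (109/8, 23/4).

(109/8, 23/4)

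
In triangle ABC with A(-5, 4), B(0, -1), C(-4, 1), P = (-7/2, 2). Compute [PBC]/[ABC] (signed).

1/2

[ABC] = ½·((-5)·(-1−1) + 0·(1−4) + (-4)·(4−(-1))) = ½·(10 + 0 − 20) = -5.
[PBC] = ½·((-7/2)·(-1−1) + 0·(1−2) + (-4)·(2−(-1))) = ½·(7 + 0 − 12) = -5/2, so the ratio is (-5/2)/(-5) = 1/2.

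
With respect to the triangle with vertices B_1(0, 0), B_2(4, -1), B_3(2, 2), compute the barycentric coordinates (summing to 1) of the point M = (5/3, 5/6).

(1/3, 1/6, 1/2)

Signed area of the reference triangle: [B_1B_2B_3] = ½·(0·(-1−2) + 4·(2−0) + 2·(0−(-1))) = ½·(0 + 8 + 2) = 5.
[MB_2B_3] = ½·((5/3)·(-1−2) + 4·(2−(5/6)) + 2·(5/6−(-1))) = ½·(-5 + 14/3 + 11/3) = 5/3, so the B_1-coordinate is (5/3)/5 = 1/3.
[B_1MB_3] = ½·(0·(5/6−2) + (5/3)·(2−0) + 2·(0−(5/6))) = ½·(0 + 10/3 − 5/3) = 5/6, so the B_2-coordinate is 1/6.
[B_1B_2M] = ½·(0·(-1−(5/6)) + 4·(5/6−0) + (5/3)·(0−(-1))) = ½·(0 + 10/3 + 5/3) = 5/2, so the B_3-coordinate is 1/2.
Check: 1/3 + 1/6 + 1/2 = 1.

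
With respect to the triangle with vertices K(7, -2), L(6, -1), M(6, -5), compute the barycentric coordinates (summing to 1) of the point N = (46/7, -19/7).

(4/7, 1/7, 2/7)

Signed area of the reference triangle: [KLM] = ½·(7·(-1−(-5)) + 6·(-5−(-2)) + 6·(-2−(-1))) = ½·(28 − 18 − 6) = 2.
[NLM] = ½·((46/7)·(-1−(-5)) + 6·(-5−(-19/7)) + 6·(-19/7−(-1))) = ½·(184/7 − 96/7 − 72/7) = 8/7, so the K-coordinate is (8/7)/2 = 4/7.
[KNM] = ½·(7·(-19/7−(-5)) + (46/7)·(-5−(-2)) + 6·(-2−(-19/7))) = ½·(16 − 138/7 + 30/7) = 2/7, so the L-coordinate is 1/7.
[KLN] = ½·(7·(-1−(-19/7)) + 6·(-19/7−(-2)) + (46/7)·(-2−(-1))) = ½·(12 − 30/7 − 46/7) = 4/7, so the M-coordinate is 2/7.
Check: 4/7 + 1/7 + 2/7 = 1.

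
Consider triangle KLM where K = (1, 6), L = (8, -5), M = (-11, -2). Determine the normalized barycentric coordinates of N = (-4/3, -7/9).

Signed area of the reference triangle: [KLM] = ½·(1·(-5−(-2)) + 8·(-2−6) + (-11)·(6−(-5))) = ½·(-3 − 64 − 121) = -94.
[NLM] = ½·((-4/3)·(-5−(-2)) + 8·(-2−(-7/9)) + (-11)·(-7/9−(-5))) = ½·(4 − 88/9 − 418/9) = -235/9, so the K-coordinate is (-235/9)/(-94) = 5/18.
[KNM] = ½·(1·(-7/9−(-2)) + (-4/3)·(-2−6) + (-11)·(6−(-7/9))) = ½·(11/9 + 32/3 − 671/9) = -94/3, so the L-coordinate is 1/3.
[KLN] = ½·(1·(-5−(-7/9)) + 8·(-7/9−6) + (-4/3)·(6−(-5))) = ½·(-38/9 − 488/9 − 44/3) = -329/9, so the M-coordinate is 7/18.

(5/18, 1/3, 7/18)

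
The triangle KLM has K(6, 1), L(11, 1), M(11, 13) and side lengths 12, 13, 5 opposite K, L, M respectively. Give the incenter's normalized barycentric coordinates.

(2/5, 13/30, 1/6)

The incenter has barycentric coordinates proportional to the opposite side lengths: (12 : 13 : 5).
Normalizing by 12+13+5 = 30 gives (2/5, 13/30, 1/6).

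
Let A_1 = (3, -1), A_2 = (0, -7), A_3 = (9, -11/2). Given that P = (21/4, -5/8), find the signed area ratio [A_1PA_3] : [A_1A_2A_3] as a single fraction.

-1/4

[A_1A_2A_3] = ½·(3·(-7−(-11/2)) + 0·(-11/2−(-1)) + 9·(-1−(-7))) = ½·(-9/2 + 0 + 54) = 99/4.
[A_1PA_3] = ½·(3·(-5/8−(-11/2)) + (21/4)·(-11/2−(-1)) + 9·(-1−(-5/8))) = ½·(117/8 − 189/8 − 27/8) = -99/16, so the ratio is (-99/16)/(99/4) = -1/4.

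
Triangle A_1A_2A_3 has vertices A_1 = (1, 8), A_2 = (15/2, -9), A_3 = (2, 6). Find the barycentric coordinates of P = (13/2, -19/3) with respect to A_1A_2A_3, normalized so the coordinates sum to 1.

Signed area of the reference triangle: [A_1A_2A_3] = ½·(1·(-9−6) + (15/2)·(6−8) + 2·(8−(-9))) = ½·(-15 − 15 + 34) = 2.
[PA_2A_3] = ½·((13/2)·(-9−6) + (15/2)·(6−(-19/3)) + 2·(-19/3−(-9))) = ½·(-195/2 + 185/2 + 16/3) = 1/6, so the A_1-coordinate is (1/6)/2 = 1/12.
[A_1PA_3] = ½·(1·(-19/3−6) + (13/2)·(6−8) + 2·(8−(-19/3))) = ½·(-37/3 − 13 + 86/3) = 5/3, so the A_2-coordinate is 5/6.
[A_1A_2P] = ½·(1·(-9−(-19/3)) + (15/2)·(-19/3−8) + (13/2)·(8−(-9))) = ½·(-8/3 − 215/2 + 221/2) = 1/6, so the A_3-coordinate is 1/12.
Check: 1/12 + 5/6 + 1/12 = 1.

(1/12, 5/6, 1/12)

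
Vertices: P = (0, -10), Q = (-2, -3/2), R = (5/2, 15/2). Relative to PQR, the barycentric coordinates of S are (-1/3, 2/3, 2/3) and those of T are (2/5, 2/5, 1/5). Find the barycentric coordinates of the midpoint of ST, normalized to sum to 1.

Since both coordinate triples sum to 1, the midpoint's barycentrics are the componentwise average.
(-1/3+2/5)/2 = 1/30; similarly 8/15 and 13/30.

(1/30, 8/15, 13/30)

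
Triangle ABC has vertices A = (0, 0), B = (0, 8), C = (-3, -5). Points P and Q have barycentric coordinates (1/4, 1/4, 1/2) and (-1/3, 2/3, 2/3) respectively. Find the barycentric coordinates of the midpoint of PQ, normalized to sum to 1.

Since both coordinate triples sum to 1, the midpoint's barycentrics are the componentwise average.
(1/4+-1/3)/2 = -1/24; similarly 11/24 and 7/12.

(-1/24, 11/24, 7/12)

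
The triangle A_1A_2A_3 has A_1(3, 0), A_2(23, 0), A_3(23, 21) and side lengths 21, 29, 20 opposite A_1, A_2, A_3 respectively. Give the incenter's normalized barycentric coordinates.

(3/10, 29/70, 2/7)

The incenter has barycentric coordinates proportional to the opposite side lengths: (21 : 29 : 20).
Normalizing by 21+29+20 = 70 gives (3/10, 29/70, 2/7).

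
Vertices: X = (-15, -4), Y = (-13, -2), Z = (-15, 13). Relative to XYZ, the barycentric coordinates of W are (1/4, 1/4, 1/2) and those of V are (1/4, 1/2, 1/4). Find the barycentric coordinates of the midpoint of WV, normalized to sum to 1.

(1/4, 3/8, 3/8)

Since both coordinate triples sum to 1, the midpoint's barycentrics are the componentwise average.
(1/4+1/4)/2 = 1/4; similarly 3/8 and 3/8.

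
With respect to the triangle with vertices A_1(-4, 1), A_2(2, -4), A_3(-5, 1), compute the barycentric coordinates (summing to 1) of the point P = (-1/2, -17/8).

Signed area of the reference triangle: [A_1A_2A_3] = ½·((-4)·(-4−1) + 2·(1−1) + (-5)·(1−(-4))) = ½·(20 + 0 − 25) = -5/2.
[PA_2A_3] = ½·((-1/2)·(-4−1) + 2·(1−(-17/8)) + (-5)·(-17/8−(-4))) = ½·(5/2 + 25/4 − 75/8) = -5/16, so the A_1-coordinate is (-5/16)/(-5/2) = 1/8.
[A_1PA_3] = ½·((-4)·(-17/8−1) + (-1/2)·(1−1) + (-5)·(1−(-17/8))) = ½·(25/2 + 0 − 125/8) = -25/16, so the A_2-coordinate is 5/8.
[A_1A_2P] = ½·((-4)·(-4−(-17/8)) + 2·(-17/8−1) + (-1/2)·(1−(-4))) = ½·(15/2 − 25/4 − 5/2) = -5/8, so the A_3-coordinate is 1/4.

(1/8, 5/8, 1/4)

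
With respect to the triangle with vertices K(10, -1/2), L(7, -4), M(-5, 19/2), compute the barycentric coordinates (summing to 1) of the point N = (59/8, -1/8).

(5/8, 1/4, 1/8)

Signed area of the reference triangle: [KLM] = ½·(10·(-4−(19/2)) + 7·(19/2−(-1/2)) + (-5)·(-1/2−(-4))) = ½·(-135 + 70 − 35/2) = -165/4.
[NLM] = ½·((59/8)·(-4−(19/2)) + 7·(19/2−(-1/8)) + (-5)·(-1/8−(-4))) = ½·(-1593/16 + 539/8 − 155/8) = -825/32, so the K-coordinate is (-825/32)/(-165/4) = 5/8.
[KNM] = ½·(10·(-1/8−(19/2)) + (59/8)·(19/2−(-1/2)) + (-5)·(-1/2−(-1/8))) = ½·(-385/4 + 295/4 + 15/8) = -165/16, so the L-coordinate is 1/4.
[KLN] = ½·(10·(-4−(-1/8)) + 7·(-1/8−(-1/2)) + (59/8)·(-1/2−(-4))) = ½·(-155/4 + 21/8 + 413/16) = -165/32, so the M-coordinate is 1/8.
Check: 5/8 + 1/4 + 1/8 = 1.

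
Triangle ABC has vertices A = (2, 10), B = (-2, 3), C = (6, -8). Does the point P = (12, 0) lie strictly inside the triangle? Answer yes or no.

no

Barycentric coordinates of P: (13/10, -7/5, 11/10).
The three coordinates are positive, negative, positive; a point is interior exactly when all three are positive.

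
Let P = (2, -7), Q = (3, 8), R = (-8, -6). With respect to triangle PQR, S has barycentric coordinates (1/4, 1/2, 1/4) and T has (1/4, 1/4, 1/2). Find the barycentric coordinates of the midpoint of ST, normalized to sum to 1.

Since both coordinate triples sum to 1, the midpoint's barycentrics are the componentwise average.
(1/4+1/4)/2 = 1/4; similarly 3/8 and 3/8.

(1/4, 3/8, 3/8)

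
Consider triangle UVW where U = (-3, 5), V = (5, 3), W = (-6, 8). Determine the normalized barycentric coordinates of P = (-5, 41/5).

Signed area of the reference triangle: [UVW] = ½·((-3)·(3−8) + 5·(8−5) + (-6)·(5−3)) = ½·(15 + 15 − 12) = 9.
[PVW] = ½·((-5)·(3−8) + 5·(8−(41/5)) + (-6)·(41/5−3)) = ½·(25 − 1 − 156/5) = -18/5, so the U-coordinate is (-18/5)/9 = -2/5.
[UPW] = ½·((-3)·(41/5−8) + (-5)·(8−5) + (-6)·(5−(41/5))) = ½·(-3/5 − 15 + 96/5) = 9/5, so the V-coordinate is 1/5.
[UVP] = ½·((-3)·(3−(41/5)) + 5·(41/5−5) + (-5)·(5−3)) = ½·(78/5 + 16 − 10) = 54/5, so the W-coordinate is 6/5.

(-2/5, 1/5, 6/5)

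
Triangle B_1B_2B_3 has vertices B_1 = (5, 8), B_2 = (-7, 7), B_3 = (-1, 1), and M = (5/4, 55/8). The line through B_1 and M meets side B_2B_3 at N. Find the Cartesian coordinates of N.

(-5, 5)

Barycentric coordinates of M with respect to B_1B_2B_3: (5/8, 1/4, 1/8).
On side B_2B_3 the B_1-coordinate is zero; dropping M's B_1-weight 5/8 and renormalizing the remaining 1/4 : 1/8 gives weights 2/3, 1/3 on B_2, B_3.
N = (2/3)·(-7, 7) + (1/3)·(-1, 1) = (-5, 5).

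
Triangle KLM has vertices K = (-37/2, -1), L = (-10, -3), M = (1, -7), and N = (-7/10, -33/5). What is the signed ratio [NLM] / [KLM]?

[KLM] = ½·((-37/2)·(-3−(-7)) + (-10)·(-7−(-1)) + 1·(-1−(-3))) = ½·(-74 + 60 + 2) = -6.
[NLM] = ½·((-7/10)·(-3−(-7)) + (-10)·(-7−(-33/5)) + 1·(-33/5−(-3))) = ½·(-14/5 + 4 − 18/5) = -6/5, so the ratio is (-6/5)/(-6) = 1/5.

1/5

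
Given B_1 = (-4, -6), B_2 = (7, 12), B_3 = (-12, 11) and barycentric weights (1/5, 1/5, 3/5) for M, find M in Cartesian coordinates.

(-33/5, 39/5)

M = (1/5)·B_1 + (1/5)·B_2 + (3/5)·B_3.
x-coordinate: (1/5)·(-4) + (1/5)·7 + (3/5)·(-12) = -33/5.
y-coordinate: (1/5)·(-6) + (1/5)·12 + (3/5)·11 = 39/5.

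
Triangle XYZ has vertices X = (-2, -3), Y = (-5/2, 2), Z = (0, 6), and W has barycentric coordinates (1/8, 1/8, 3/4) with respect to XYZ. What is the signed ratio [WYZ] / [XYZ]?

1/8

The signed ratio [WYZ]/[XYZ] equals the barycentric coordinate of W at vertex X, which is 1/8.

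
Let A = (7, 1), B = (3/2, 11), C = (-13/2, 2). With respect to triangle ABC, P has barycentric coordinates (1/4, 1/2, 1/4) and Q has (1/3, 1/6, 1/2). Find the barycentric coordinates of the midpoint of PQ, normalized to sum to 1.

Since both coordinate triples sum to 1, the midpoint's barycentrics are the componentwise average.
(1/4+1/3)/2 = 7/24; similarly 1/3 and 3/8.

(7/24, 1/3, 3/8)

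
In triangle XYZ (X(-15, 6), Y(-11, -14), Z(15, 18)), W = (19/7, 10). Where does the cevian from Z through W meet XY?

(-41/3, -2/3)

Barycentric coordinates of W with respect to XYZ: (2/7, 1/7, 4/7).
On side XY the Z-coordinate is zero; dropping W's Z-weight 4/7 and renormalizing the remaining 2/7 : 1/7 gives weights 2/3, 1/3 on X, Y.
V = (2/3)·(-15, 6) + (1/3)·(-11, -14) = (-41/3, -2/3).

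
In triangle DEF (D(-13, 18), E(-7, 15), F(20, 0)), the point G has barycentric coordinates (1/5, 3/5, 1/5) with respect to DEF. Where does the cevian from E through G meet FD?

(7/2, 9)

Line EG meets FD where the E-coordinate vanishes; zeroing G's E-weight and renormalizing leaves F, D-weights 1/5 : 1/5 → (1/2, 1/2).
So H = (1/2)·F + (1/2)·D = (7/2, 9).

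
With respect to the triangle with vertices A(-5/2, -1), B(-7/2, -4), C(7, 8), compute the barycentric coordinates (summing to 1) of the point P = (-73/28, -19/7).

(1/7, 11/14, 1/14)

Signed area of the reference triangle: [ABC] = ½·((-5/2)·(-4−8) + (-7/2)·(8−(-1)) + 7·(-1−(-4))) = ½·(30 − 63/2 + 21) = 39/4.
[PBC] = ½·((-73/28)·(-4−8) + (-7/2)·(8−(-19/7)) + 7·(-19/7−(-4))) = ½·(219/7 − 75/2 + 9) = 39/28, so the A-coordinate is (39/28)/(39/4) = 1/7.
[APC] = ½·((-5/2)·(-19/7−8) + (-73/28)·(8−(-1)) + 7·(-1−(-19/7))) = ½·(375/14 − 657/28 + 12) = 429/56, so the B-coordinate is 11/14.
[ABP] = ½·((-5/2)·(-4−(-19/7)) + (-7/2)·(-19/7−(-1)) + (-73/28)·(-1−(-4))) = ½·(45/14 + 6 − 219/28) = 39/56, so the C-coordinate is 1/14.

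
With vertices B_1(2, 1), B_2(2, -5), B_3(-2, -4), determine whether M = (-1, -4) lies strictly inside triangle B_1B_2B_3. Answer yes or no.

Barycentric coordinates of M: (1/24, 5/24, 3/4).
The three coordinates are positive, positive, positive; a point is interior exactly when all three are positive.

yes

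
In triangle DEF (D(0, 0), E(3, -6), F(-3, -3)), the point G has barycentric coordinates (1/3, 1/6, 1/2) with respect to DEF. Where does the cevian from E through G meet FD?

Line EG meets FD where the E-coordinate vanishes; zeroing G's E-weight and renormalizing leaves F, D-weights 1/2 : 1/3 → (3/5, 2/5).
So H = (3/5)·F + (2/5)·D = (-9/5, -9/5).

(-9/5, -9/5)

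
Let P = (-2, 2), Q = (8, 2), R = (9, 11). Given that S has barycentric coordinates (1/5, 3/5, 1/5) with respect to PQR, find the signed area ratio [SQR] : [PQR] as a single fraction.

1/5

The signed ratio [SQR]/[PQR] equals the barycentric coordinate of S at vertex P, which is 1/5.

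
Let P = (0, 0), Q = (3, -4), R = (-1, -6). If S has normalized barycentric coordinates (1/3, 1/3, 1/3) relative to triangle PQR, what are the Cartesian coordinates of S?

(2/3, -10/3)

S = (1/3)·P + (1/3)·Q + (1/3)·R.
x-coordinate: (1/3)·0 + (1/3)·3 + (1/3)·(-1) = 2/3.
y-coordinate: (1/3)·0 + (1/3)·(-4) + (1/3)·(-6) = -10/3.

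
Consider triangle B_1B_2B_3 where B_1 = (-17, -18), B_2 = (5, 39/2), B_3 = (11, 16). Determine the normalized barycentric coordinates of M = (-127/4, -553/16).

Signed area of the reference triangle: [B_1B_2B_3] = ½·((-17)·(39/2−16) + 5·(16−(-18)) + 11·(-18−(39/2))) = ½·(-119/2 + 170 − 825/2) = -151.
[MB_2B_3] = ½·((-127/4)·(39/2−16) + 5·(16−(-553/16)) + 11·(-553/16−(39/2))) = ½·(-889/8 + 4045/16 − 9515/16) = -453/2, so the B_1-coordinate is (-453/2)/(-151) = 3/2.
[B_1MB_3] = ½·((-17)·(-553/16−16) + (-127/4)·(16−(-18)) + 11·(-18−(-553/16))) = ½·(13753/16 − 2159/2 + 2915/16) = -151/8, so the B_2-coordinate is 1/8.
[B_1B_2M] = ½·((-17)·(39/2−(-553/16)) + 5·(-553/16−(-18)) + (-127/4)·(-18−(39/2))) = ½·(-14705/16 − 1325/16 + 9525/8) = 755/8, so the B_3-coordinate is -5/8.

(3/2, 1/8, -5/8)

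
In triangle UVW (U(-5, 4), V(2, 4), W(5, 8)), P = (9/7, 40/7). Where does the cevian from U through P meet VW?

(19/5, 32/5)

Barycentric coordinates of P with respect to UVW: (2/7, 2/7, 3/7).
On side VW the U-coordinate is zero; dropping P's U-weight 2/7 and renormalizing the remaining 2/7 : 3/7 gives weights 2/5, 3/5 on V, W.
Q = (2/5)·(2, 4) + (3/5)·(5, 8) = (19/5, 32/5).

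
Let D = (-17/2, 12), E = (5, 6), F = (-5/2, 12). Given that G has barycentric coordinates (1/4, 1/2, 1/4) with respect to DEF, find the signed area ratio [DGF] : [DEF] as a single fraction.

1/2

The signed ratio [DGF]/[DEF] equals the barycentric coordinate of G at vertex E, which is 1/2.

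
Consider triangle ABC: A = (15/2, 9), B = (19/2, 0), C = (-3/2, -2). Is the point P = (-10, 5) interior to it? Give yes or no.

no

Barycentric coordinates of P: (94/103, -313/206, 331/206).
The three coordinates are positive, negative, positive; a point is interior exactly when all three are positive.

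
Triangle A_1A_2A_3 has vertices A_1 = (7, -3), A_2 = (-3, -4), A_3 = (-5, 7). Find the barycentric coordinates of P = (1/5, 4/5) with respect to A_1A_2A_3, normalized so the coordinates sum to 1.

(2/5, 1/5, 2/5)

Signed area of the reference triangle: [A_1A_2A_3] = ½·(7·(-4−7) + (-3)·(7−(-3)) + (-5)·(-3−(-4))) = ½·(-77 − 30 − 5) = -56.
[PA_2A_3] = ½·((1/5)·(-4−7) + (-3)·(7−(4/5)) + (-5)·(4/5−(-4))) = ½·(-11/5 − 93/5 − 24) = -112/5, so the A_1-coordinate is (-112/5)/(-56) = 2/5.
[A_1PA_3] = ½·(7·(4/5−7) + (1/5)·(7−(-3)) + (-5)·(-3−(4/5))) = ½·(-217/5 + 2 + 19) = -56/5, so the A_2-coordinate is 1/5.
[A_1A_2P] = ½·(7·(-4−(4/5)) + (-3)·(4/5−(-3)) + (1/5)·(-3−(-4))) = ½·(-168/5 − 57/5 + 1/5) = -112/5, so the A_3-coordinate is 2/5.
Check: 2/5 + 1/5 + 2/5 = 1.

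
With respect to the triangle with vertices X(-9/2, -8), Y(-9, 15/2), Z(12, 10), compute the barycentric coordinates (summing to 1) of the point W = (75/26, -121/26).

(11/13, -3/13, 5/13)

Signed area of the reference triangle: [XYZ] = ½·((-9/2)·(15/2−10) + (-9)·(10−(-8)) + 12·(-8−(15/2))) = ½·(45/4 − 162 − 186) = -1347/8.
[WYZ] = ½·((75/26)·(15/2−10) + (-9)·(10−(-121/26)) + 12·(-121/26−(15/2))) = ½·(-375/52 − 3429/26 − 1896/13) = -14817/104, so the X-coordinate is (-14817/104)/(-1347/8) = 11/13.
[XWZ] = ½·((-9/2)·(-121/26−10) + (75/26)·(10−(-8)) + 12·(-8−(-121/26))) = ½·(3429/52 + 675/13 − 522/13) = 4041/104, so the Y-coordinate is -3/13.
[XYW] = ½·((-9/2)·(15/2−(-121/26)) + (-9)·(-121/26−(-8)) + (75/26)·(-8−(15/2))) = ½·(-711/13 − 783/26 − 2325/52) = -6735/104, so the Z-coordinate is 5/13.
Check: 11/13 − 3/13 + 5/13 = 1.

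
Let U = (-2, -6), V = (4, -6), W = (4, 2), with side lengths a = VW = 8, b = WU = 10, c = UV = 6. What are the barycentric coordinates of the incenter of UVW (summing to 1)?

(1/3, 5/12, 1/4)

The incenter has barycentric coordinates proportional to the opposite side lengths: (8 : 10 : 6).
Normalizing by 8+10+6 = 24 gives (1/3, 5/12, 1/4).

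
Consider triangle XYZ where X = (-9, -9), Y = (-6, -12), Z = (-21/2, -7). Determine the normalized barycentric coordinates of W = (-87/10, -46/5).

Signed area of the reference triangle: [XYZ] = ½·((-9)·(-12−(-7)) + (-6)·(-7−(-9)) + (-21/2)·(-9−(-12))) = ½·(45 − 12 − 63/2) = 3/4.
[WYZ] = ½·((-87/10)·(-12−(-7)) + (-6)·(-7−(-46/5)) + (-21/2)·(-46/5−(-12))) = ½·(87/2 − 66/5 − 147/5) = 9/20, so the X-coordinate is (9/20)/(3/4) = 3/5.
[XWZ] = ½·((-9)·(-46/5−(-7)) + (-87/10)·(-7−(-9)) + (-21/2)·(-9−(-46/5))) = ½·(99/5 − 87/5 − 21/10) = 3/20, so the Y-coordinate is 1/5.
[XYW] = ½·((-9)·(-12−(-46/5)) + (-6)·(-46/5−(-9)) + (-87/10)·(-9−(-12))) = ½·(126/5 + 6/5 − 261/10) = 3/20, so the Z-coordinate is 1/5.
Check: 3/5 + 1/5 + 1/5 = 1.

(3/5, 1/5, 1/5)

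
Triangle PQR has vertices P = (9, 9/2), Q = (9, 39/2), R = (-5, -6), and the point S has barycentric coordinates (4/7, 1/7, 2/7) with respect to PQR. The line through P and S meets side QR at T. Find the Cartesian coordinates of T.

Line PS meets QR where the P-coordinate vanishes; zeroing S's P-weight and renormalizing leaves Q, R-weights 1/7 : 2/7 → (1/3, 2/3).
So T = (1/3)·Q + (2/3)·R = (-1/3, 5/2).

(-1/3, 5/2)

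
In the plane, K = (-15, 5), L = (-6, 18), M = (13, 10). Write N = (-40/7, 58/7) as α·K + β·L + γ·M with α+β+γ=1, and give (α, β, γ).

(4/7, 1/7, 2/7)

Signed area of the reference triangle: [KLM] = ½·((-15)·(18−10) + (-6)·(10−5) + 13·(5−18)) = ½·(-120 − 30 − 169) = -319/2.
[NLM] = ½·((-40/7)·(18−10) + (-6)·(10−(58/7)) + 13·(58/7−18)) = ½·(-320/7 − 72/7 − 884/7) = -638/7, so the K-coordinate is (-638/7)/(-319/2) = 4/7.
[KNM] = ½·((-15)·(58/7−10) + (-40/7)·(10−5) + 13·(5−(58/7))) = ½·(180/7 − 200/7 − 299/7) = -319/14, so the L-coordinate is 1/7.
[KLN] = ½·((-15)·(18−(58/7)) + (-6)·(58/7−5) + (-40/7)·(5−18)) = ½·(-1020/7 − 138/7 + 520/7) = -319/7, so the M-coordinate is 2/7.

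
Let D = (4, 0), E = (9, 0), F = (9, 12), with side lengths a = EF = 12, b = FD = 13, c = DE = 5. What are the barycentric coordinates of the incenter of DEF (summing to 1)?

The incenter has barycentric coordinates proportional to the opposite side lengths: (12 : 13 : 5).
Normalizing by 12+13+5 = 30 gives (2/5, 13/30, 1/6).

(2/5, 13/30, 1/6)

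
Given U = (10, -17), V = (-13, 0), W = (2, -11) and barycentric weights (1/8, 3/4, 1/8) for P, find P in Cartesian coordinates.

(-33/4, -7/2)

P = (1/8)·U + (3/4)·V + (1/8)·W.
x-coordinate: (1/8)·10 + (3/4)·(-13) + (1/8)·2 = -33/4.
y-coordinate: (1/8)·(-17) + (3/4)·0 + (1/8)·(-11) = -7/2.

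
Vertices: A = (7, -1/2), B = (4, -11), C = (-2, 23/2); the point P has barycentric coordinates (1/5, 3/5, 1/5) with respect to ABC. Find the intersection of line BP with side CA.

Line BP meets CA where the B-coordinate vanishes; zeroing P's B-weight and renormalizing leaves C, A-weights 1/5 : 1/5 → (1/2, 1/2).
So Q = (1/2)·C + (1/2)·A = (5/2, 11/2).

(5/2, 11/2)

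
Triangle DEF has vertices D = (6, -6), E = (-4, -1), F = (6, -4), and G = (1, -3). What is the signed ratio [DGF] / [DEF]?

[DEF] = ½·(6·(-1−(-4)) + (-4)·(-4−(-6)) + 6·(-6−(-1))) = ½·(18 − 8 − 30) = -10.
[DGF] = ½·(6·(-3−(-4)) + 1·(-4−(-6)) + 6·(-6−(-3))) = ½·(6 + 2 − 18) = -5, so the ratio is (-5)/(-10) = 1/2.

1/2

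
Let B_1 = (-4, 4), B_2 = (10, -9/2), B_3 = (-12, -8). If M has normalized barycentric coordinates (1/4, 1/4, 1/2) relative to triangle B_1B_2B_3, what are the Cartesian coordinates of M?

M = (1/4)·B_1 + (1/4)·B_2 + (1/2)·B_3.
x-coordinate: (1/4)·(-4) + (1/4)·10 + (1/2)·(-12) = -9/2.
y-coordinate: (1/4)·4 + (1/4)·(-9/2) + (1/2)·(-8) = -33/8.

(-9/2, -33/8)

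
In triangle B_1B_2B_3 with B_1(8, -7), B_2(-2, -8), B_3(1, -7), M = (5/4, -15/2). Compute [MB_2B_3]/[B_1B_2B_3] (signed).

1/4

[B_1B_2B_3] = ½·(8·(-8−(-7)) + (-2)·(-7−(-7)) + 1·(-7−(-8))) = ½·(-8 + 0 + 1) = -7/2.
[MB_2B_3] = ½·((5/4)·(-8−(-7)) + (-2)·(-7−(-15/2)) + 1·(-15/2−(-8))) = ½·(-5/4 − 1 + 1/2) = -7/8, so the ratio is (-7/8)/(-7/2) = 1/4.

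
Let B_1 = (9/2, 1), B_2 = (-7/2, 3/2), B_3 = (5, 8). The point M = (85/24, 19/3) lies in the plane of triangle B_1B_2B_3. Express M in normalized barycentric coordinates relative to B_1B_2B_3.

Signed area of the reference triangle: [B_1B_2B_3] = ½·((9/2)·(3/2−8) + (-7/2)·(8−1) + 5·(1−(3/2))) = ½·(-117/4 − 49/2 − 5/2) = -225/8.
[MB_2B_3] = ½·((85/24)·(3/2−8) + (-7/2)·(8−(19/3)) + 5·(19/3−(3/2))) = ½·(-1105/48 − 35/6 + 145/6) = -75/32, so the B_1-coordinate is (-75/32)/(-225/8) = 1/12.
[B_1MB_3] = ½·((9/2)·(19/3−8) + (85/24)·(8−1) + 5·(1−(19/3))) = ½·(-15/2 + 595/24 − 80/3) = -75/16, so the B_2-coordinate is 1/6.
[B_1B_2M] = ½·((9/2)·(3/2−(19/3)) + (-7/2)·(19/3−1) + (85/24)·(1−(3/2))) = ½·(-87/4 − 56/3 − 85/48) = -675/32, so the B_3-coordinate is 3/4.
Check: 1/12 + 1/6 + 3/4 = 1.

(1/12, 1/6, 3/4)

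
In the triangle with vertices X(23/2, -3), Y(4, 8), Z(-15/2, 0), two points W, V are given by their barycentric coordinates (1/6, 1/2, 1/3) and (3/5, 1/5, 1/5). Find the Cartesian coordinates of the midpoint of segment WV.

Barycentric coordinates of the midpoint are the average: (23/60, 7/20, 4/15).
Converting: (23/60)·X + (7/20)·Y + (4/15)·Z = (457/120, 33/20).

(457/120, 33/20)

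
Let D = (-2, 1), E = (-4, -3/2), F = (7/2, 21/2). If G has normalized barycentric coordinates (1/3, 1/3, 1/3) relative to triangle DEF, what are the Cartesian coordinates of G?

G = (1/3)·D + (1/3)·E + (1/3)·F.
x-coordinate: (1/3)·(-2) + (1/3)·(-4) + (1/3)·(7/2) = -5/6.
y-coordinate: (1/3)·1 + (1/3)·(-3/2) + (1/3)·(21/2) = 10/3.

(-5/6, 10/3)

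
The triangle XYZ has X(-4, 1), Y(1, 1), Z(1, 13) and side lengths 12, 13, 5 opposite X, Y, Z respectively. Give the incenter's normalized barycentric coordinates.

(2/5, 13/30, 1/6)

The incenter has barycentric coordinates proportional to the opposite side lengths: (12 : 13 : 5).
Normalizing by 12+13+5 = 30 gives (2/5, 13/30, 1/6).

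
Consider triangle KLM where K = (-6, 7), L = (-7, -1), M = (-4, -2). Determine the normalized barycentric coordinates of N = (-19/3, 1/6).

(1/6, 2/3, 1/6)

Signed area of the reference triangle: [KLM] = ½·((-6)·(-1−(-2)) + (-7)·(-2−7) + (-4)·(7−(-1))) = ½·(-6 + 63 − 32) = 25/2.
[NLM] = ½·((-19/3)·(-1−(-2)) + (-7)·(-2−(1/6)) + (-4)·(1/6−(-1))) = ½·(-19/3 + 91/6 − 14/3) = 25/12, so the K-coordinate is (25/12)/(25/2) = 1/6.
[KNM] = ½·((-6)·(1/6−(-2)) + (-19/3)·(-2−7) + (-4)·(7−(1/6))) = ½·(-13 + 57 − 82/3) = 25/3, so the L-coordinate is 2/3.
[KLN] = ½·((-6)·(-1−(1/6)) + (-7)·(1/6−7) + (-19/3)·(7−(-1))) = ½·(7 + 287/6 − 152/3) = 25/12, so the M-coordinate is 1/6.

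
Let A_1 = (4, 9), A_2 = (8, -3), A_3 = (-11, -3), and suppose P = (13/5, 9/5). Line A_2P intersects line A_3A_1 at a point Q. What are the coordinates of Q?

Barycentric coordinates of P with respect to A_1A_2A_3: (2/5, 2/5, 1/5).
On side A_3A_1 the A_2-coordinate is zero; dropping P's A_2-weight 2/5 and renormalizing the remaining 1/5 : 2/5 gives weights 1/3, 2/3 on A_3, A_1.
Q = (1/3)·(-11, -3) + (2/3)·(4, 9) = (-1, 5).

(-1, 5)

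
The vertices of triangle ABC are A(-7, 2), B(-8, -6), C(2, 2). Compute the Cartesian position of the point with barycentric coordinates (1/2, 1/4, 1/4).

(-5, 0)

P = (1/2)·A + (1/4)·B + (1/4)·C.
x-coordinate: (1/2)·(-7) + (1/4)·(-8) + (1/4)·2 = -5.
y-coordinate: (1/2)·2 + (1/4)·(-6) + (1/4)·2 = 0.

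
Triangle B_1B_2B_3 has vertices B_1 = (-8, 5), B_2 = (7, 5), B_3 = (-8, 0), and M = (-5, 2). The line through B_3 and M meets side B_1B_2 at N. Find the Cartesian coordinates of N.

(-1/2, 5)

Barycentric coordinates of M with respect to B_1B_2B_3: (1/5, 1/5, 3/5).
On side B_1B_2 the B_3-coordinate is zero; dropping M's B_3-weight 3/5 and renormalizing the remaining 1/5 : 1/5 gives weights 1/2, 1/2 on B_1, B_2.
N = (1/2)·(-8, 5) + (1/2)·(7, 5) = (-1/2, 5).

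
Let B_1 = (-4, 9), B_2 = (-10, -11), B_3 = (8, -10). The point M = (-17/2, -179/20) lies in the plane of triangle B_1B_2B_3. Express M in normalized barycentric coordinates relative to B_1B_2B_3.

(1/10, 17/20, 1/20)

Signed area of the reference triangle: [B_1B_2B_3] = ½·((-4)·(-11−(-10)) + (-10)·(-10−9) + 8·(9−(-11))) = ½·(4 + 190 + 160) = 177.
[MB_2B_3] = ½·((-17/2)·(-11−(-10)) + (-10)·(-10−(-179/20)) + 8·(-179/20−(-11))) = ½·(17/2 + 21/2 + 82/5) = 177/10, so the B_1-coordinate is (177/10)/177 = 1/10.
[B_1MB_3] = ½·((-4)·(-179/20−(-10)) + (-17/2)·(-10−9) + 8·(9−(-179/20))) = ½·(-21/5 + 323/2 + 718/5) = 3009/20, so the B_2-coordinate is 17/20.
[B_1B_2M] = ½·((-4)·(-11−(-179/20)) + (-10)·(-179/20−9) + (-17/2)·(9−(-11))) = ½·(41/5 + 359/2 − 170) = 177/20, so the B_3-coordinate is 1/20.
Check: 1/10 + 17/20 + 1/20 = 1.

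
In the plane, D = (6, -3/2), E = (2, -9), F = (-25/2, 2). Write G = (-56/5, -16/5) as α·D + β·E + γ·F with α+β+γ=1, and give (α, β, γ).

(-2/5, 3/5, 4/5)

Signed area of the reference triangle: [DEF] = ½·(6·(-9−2) + 2·(2−(-3/2)) + (-25/2)·(-3/2−(-9))) = ½·(-66 + 7 − 375/4) = -611/8.
[GEF] = ½·((-56/5)·(-9−2) + 2·(2−(-16/5)) + (-25/2)·(-16/5−(-9))) = ½·(616/5 + 52/5 − 145/2) = 611/20, so the D-coordinate is (611/20)/(-611/8) = -2/5.
[DGF] = ½·(6·(-16/5−2) + (-56/5)·(2−(-3/2)) + (-25/2)·(-3/2−(-16/5))) = ½·(-156/5 − 196/5 − 85/4) = -1833/40, so the E-coordinate is 3/5.
[DEG] = ½·(6·(-9−(-16/5)) + 2·(-16/5−(-3/2)) + (-56/5)·(-3/2−(-9))) = ½·(-174/5 − 17/5 − 84) = -611/10, so the F-coordinate is 4/5.
Check: -2/5 + 3/5 + 4/5 = 1.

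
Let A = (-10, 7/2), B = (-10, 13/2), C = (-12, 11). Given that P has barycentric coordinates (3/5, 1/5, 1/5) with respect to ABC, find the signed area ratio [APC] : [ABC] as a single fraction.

The signed ratio [APC]/[ABC] equals the barycentric coordinate of P at vertex B, which is 1/5.

1/5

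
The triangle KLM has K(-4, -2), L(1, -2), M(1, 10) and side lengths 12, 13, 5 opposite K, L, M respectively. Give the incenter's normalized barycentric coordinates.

The incenter has barycentric coordinates proportional to the opposite side lengths: (12 : 13 : 5).
Normalizing by 12+13+5 = 30 gives (2/5, 13/30, 1/6).

(2/5, 13/30, 1/6)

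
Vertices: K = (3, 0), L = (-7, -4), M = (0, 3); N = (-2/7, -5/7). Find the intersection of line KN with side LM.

(-14/3, -5/3)

Barycentric coordinates of N with respect to KLM: (4/7, 2/7, 1/7).
On side LM the K-coordinate is zero; dropping N's K-weight 4/7 and renormalizing the remaining 2/7 : 1/7 gives weights 2/3, 1/3 on L, M.
J = (2/3)·(-7, -4) + (1/3)·(0, 3) = (-14/3, -5/3).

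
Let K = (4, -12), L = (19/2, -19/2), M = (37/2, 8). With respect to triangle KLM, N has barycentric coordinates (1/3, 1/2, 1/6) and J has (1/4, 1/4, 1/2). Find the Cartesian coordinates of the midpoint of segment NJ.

Barycentric coordinates of the midpoint are the average: (7/24, 3/8, 1/3).
Converting: (7/24)·K + (3/8)·L + (1/3)·M = (523/48, -211/48).

(523/48, -211/48)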